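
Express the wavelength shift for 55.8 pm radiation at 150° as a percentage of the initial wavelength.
8.1139%

Calculate the Compton shift:
Δλ = λ_C(1 - cos(150°))
Δλ = 2.4263 × (1 - cos(150°))
Δλ = 2.4263 × 1.8660
Δλ = 4.5276 pm

Percentage change:
(Δλ/λ₀) × 100 = (4.5276/55.8) × 100
= 8.1139%

(Intermediate values are shown rounded; full precision is carried through to the final answer.)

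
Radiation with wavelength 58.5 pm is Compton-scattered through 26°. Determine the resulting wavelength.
58.7456 pm

Using the Compton scattering formula:
λ' = λ + Δλ = λ + λ_C(1 - cos θ)

Given:
- Initial wavelength λ = 58.5 pm
- Scattering angle θ = 26°
- Compton wavelength λ_C ≈ 2.4263 pm

Calculate the shift:
Δλ = 2.4263 × (1 - cos(26°))
Δλ = 2.4263 × 0.1012
Δλ = 0.2456 pm

Final wavelength:
λ' = 58.5 + 0.2456 = 58.7456 pm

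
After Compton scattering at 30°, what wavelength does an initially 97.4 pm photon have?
97.7251 pm

Using the Compton formula: λ' = λ + λ_C(1 − cos θ)

For θ = 30°, cos θ = √3/2 (exact) ≈ 0.8660, so:
1 − cos 30° = 1 − (√3/2) ≈ 0.1340

Δλ = λ_C × 0.1340 = 2.4263 × 0.1340 = 0.3251 pm

λ' = 97.4 + 0.3251 = 97.7251 pm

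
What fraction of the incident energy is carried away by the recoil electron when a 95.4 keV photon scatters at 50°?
0.0625 (or 6.25%)

Calculate initial and final photon energies:

Initial: E₀ = 95.4 keV → λ₀ = 12.9962 pm
Compton shift: Δλ = 0.8667 pm
Final wavelength: λ' = 13.8630 pm
Final energy: E' = 89.4356 keV

Fractional energy loss:
(E₀ - E')/E₀ = (95.4000 - 89.4356)/95.4000
= 5.9644/95.4000
= 0.0625
= 6.25%

(Intermediate values are shown rounded; full precision is carried through to the final answer.)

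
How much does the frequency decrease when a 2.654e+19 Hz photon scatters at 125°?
6.704e+18 Hz (decrease)

Convert frequency to wavelength (c = 299792458 m/s):
λ₀ = c/f₀ = 299792458/2.654e+19 = 1.1295873e-11 m = 11.2959 pm

Calculate Compton shift:
Δλ = λ_C(1 - cos(125°)) = 3.8180 pm

Final wavelength:
λ' = λ₀ + Δλ = 11.2959 + 3.8180 = 15.1139 pm

Final frequency:
f' = c/λ' = 299792458/1.5113857e-11 = 1.9835602e+19 Hz

Frequency shift (decrease):
Δf = f₀ - f' = 2.654e+19 - 1.9835602e+19 = 6.704e+18 Hz

(Intermediate values are shown rounded; full precision is carried through to the final answer.)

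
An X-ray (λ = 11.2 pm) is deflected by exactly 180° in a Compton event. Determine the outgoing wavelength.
16.0526 pm

Using the Compton formula: λ' = λ + λ_C(1 − cos θ)

For θ = 180°, cos θ = -1 (exact) = -1.0000, so:
1 − cos 180° = 1 − (-1) = 2.0000

Δλ = λ_C × 2.0000 = 2.4263 × 2.0000 = 4.8526 pm

λ' = 11.2 + 4.8526 = 16.0526 pm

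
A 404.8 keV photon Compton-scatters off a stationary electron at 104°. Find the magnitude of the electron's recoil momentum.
2.6478e-22 kg·m/s

The electron is initially at rest, so by conservation of momentum:
p⃗_e = p⃗₀ − p⃗'  (incident photon momentum minus scattered photon momentum)

Photon momentum magnitudes (p = h/λ = E/c):
λ₀ = hc/E₀ = 3.0629 pm → p₀ = h/λ₀ = 2.1634e-22 kg·m/s
Δλ = λ_C(1 − cos 104°) = 3.0133 pm
λ' = 6.0761 pm → p' = h/λ' = 1.0905e-22 kg·m/s

The scattered photon makes angle θ = 104° with the incident direction, so by the law of cosines:
|p⃗_e|² = p₀² + p'² − 2p₀p'cos θ
|p⃗_e|² = (2.1634e-22)² + (1.0905e-22)² − 2·2.1634e-22·1.0905e-22·cos(104°)
|p⃗_e| = 2.6478e-22 kg·m/s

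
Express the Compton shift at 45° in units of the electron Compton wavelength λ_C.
0.2929 λ_C

The Compton shift formula is:
Δλ = λ_C(1 - cos θ)

Dividing both sides by λ_C:
Δλ/λ_C = 1 - cos θ

For θ = 45°:
Δλ/λ_C = 1 - cos(45°)
Δλ/λ_C = 1 - 0.7071
Δλ/λ_C = 0.2929

This means the shift is 0.2929 × λ_C = 0.7106 pm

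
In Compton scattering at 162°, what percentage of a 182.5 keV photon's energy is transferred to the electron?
0.4107 (or 41.07%)

Calculate initial and final photon energies:

Initial: E₀ = 182.5 keV → λ₀ = 6.7937 pm
Compton shift: Δλ = 4.7339 pm
Final wavelength: λ' = 11.5275 pm
Final energy: E' = 107.5549 keV

Fractional energy loss:
(E₀ - E')/E₀ = (182.5000 - 107.5549)/182.5000
= 74.9451/182.5000
= 0.4107
= 41.07%

(Intermediate values are shown rounded; full precision is carried through to the final answer.)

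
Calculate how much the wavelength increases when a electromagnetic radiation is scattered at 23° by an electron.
0.1929 pm

Using the Compton scattering formula:
Δλ = λ_C(1 - cos θ)

where λ_C = h/(m_e·c) ≈ 2.4263 pm is the Compton wavelength of an electron.

For θ = 23°:
cos(23°) = 0.9205
1 - cos(23°) = 0.0795

Δλ = 2.4263 × 0.0795
Δλ = 0.1929 pm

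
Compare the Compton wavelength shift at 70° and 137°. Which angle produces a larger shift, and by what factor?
137° produces the larger shift by a factor of 2.631

Calculate both shifts using Δλ = λ_C(1 - cos θ):

For θ₁ = 70°:
Δλ₁ = 2.4263 × (1 - cos(70°))
Δλ₁ = 2.4263 × 0.6580
Δλ₁ = 1.5965 pm

For θ₂ = 137°:
Δλ₂ = 2.4263 × (1 - cos(137°))
Δλ₂ = 2.4263 × 1.7314
Δλ₂ = 4.2008 pm

The 137° angle produces the larger shift.
Ratio: 4.2008/1.5965 = 2.631

(Intermediate values are shown rounded; full precision is carried through to the final answer.)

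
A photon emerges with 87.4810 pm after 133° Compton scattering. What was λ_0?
83.4000 pm

From λ' = λ + Δλ, we have λ = λ' - Δλ

First calculate the Compton shift:
Δλ = λ_C(1 - cos θ)
Δλ = 2.4263 × (1 - cos(133°))
Δλ = 2.4263 × 1.6820
Δλ = 4.0810 pm

Initial wavelength:
λ = λ' - Δλ
λ = 87.4810 - 4.0810
λ = 83.4000 pm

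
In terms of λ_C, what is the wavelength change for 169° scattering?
1.9816 λ_C

The Compton shift formula is:
Δλ = λ_C(1 - cos θ)

Dividing both sides by λ_C:
Δλ/λ_C = 1 - cos θ

For θ = 169°:
Δλ/λ_C = 1 - cos(169°)
Δλ/λ_C = 1 - -0.9816
Δλ/λ_C = 1.9816

This means the shift is 1.9816 × λ_C = 4.8080 pm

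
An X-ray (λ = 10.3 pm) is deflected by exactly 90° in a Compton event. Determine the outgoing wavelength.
12.7263 pm

Using the Compton formula: λ' = λ + λ_C(1 − cos θ)

For θ = 90°, cos θ = 0 (exact) = 0.0000, so:
1 − cos 90° = 1 − (0) = 1.0000

Δλ = λ_C × 1.0000 = 2.4263 × 1.0000 = 2.4263 pm

λ' = 10.3 + 2.4263 = 12.7263 pm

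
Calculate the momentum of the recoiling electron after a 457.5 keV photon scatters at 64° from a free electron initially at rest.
2.2666e-22 kg·m/s

The electron is initially at rest, so by conservation of momentum:
p⃗_e = p⃗₀ − p⃗'  (incident photon momentum minus scattered photon momentum)

Photon momentum magnitudes (p = h/λ = E/c):
λ₀ = hc/E₀ = 2.7100 pm → p₀ = h/λ₀ = 2.4450e-22 kg·m/s
Δλ = λ_C(1 − cos 64°) = 1.3627 pm
λ' = 4.0727 pm → p' = h/λ' = 1.6269e-22 kg·m/s

The scattered photon makes angle θ = 64° with the incident direction, so by the law of cosines:
|p⃗_e|² = p₀² + p'² − 2p₀p'cos θ
|p⃗_e|² = (2.4450e-22)² + (1.6269e-22)² − 2·2.4450e-22·1.6269e-22·cos(64°)
|p⃗_e| = 2.2666e-22 kg·m/s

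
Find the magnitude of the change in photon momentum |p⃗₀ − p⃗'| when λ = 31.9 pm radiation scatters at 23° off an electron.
8.2583e-24 kg·m/s

Photon momentum magnitude is p = h/λ.

Initial momentum:
p₀ = h/λ = 6.6261e-34/3.1900e-11 = 2.0771e-23 kg·m/s

After scattering:
λ' = λ + Δλ = 31.9 + 0.1929 = 32.0929 pm
p' = h/λ' = 6.6261e-34/3.2093e-11 = 2.0647e-23 kg·m/s

Momentum is a vector; the scattered photon's direction makes angle θ = 23° with the incident direction. The magnitude of the vector change Δp⃗ = p⃗₀ − p⃗' is found from the law of cosines:
|Δp⃗|² = p₀² + p'² − 2p₀p'cos θ
|Δp⃗|² = (2.0771e-23)² + (2.0647e-23)² − 2·2.0771e-23·2.0647e-23·cos(23°)
|Δp⃗| = 8.2583e-24 kg·m/s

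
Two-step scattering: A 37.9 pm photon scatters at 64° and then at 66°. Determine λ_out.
40.7021 pm

Apply Compton shift twice:

First scattering at θ₁ = 64°:
Δλ₁ = λ_C(1 - cos(64°))
Δλ₁ = 2.4263 × 0.5616
Δλ₁ = 1.3627 pm

After first scattering:
λ₁ = 37.9 + 1.3627 = 39.2627 pm

Second scattering at θ₂ = 66°:
Δλ₂ = λ_C(1 - cos(66°))
Δλ₂ = 2.4263 × 0.5933
Δλ₂ = 1.4394 pm

Final wavelength:
λ₂ = 39.2627 + 1.4394 = 40.7021 pm

Total shift: Δλ_total = 1.3627 + 1.4394 = 2.8021 pm

(Intermediate values are shown rounded; full precision is carried through to the final answer.)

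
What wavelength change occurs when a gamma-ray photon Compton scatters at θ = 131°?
4.0181 pm

Using the Compton scattering formula:
Δλ = λ_C(1 - cos θ)

where λ_C = h/(m_e·c) ≈ 2.4263 pm is the Compton wavelength of an electron.

For θ = 131°:
cos(131°) = -0.6561
1 - cos(131°) = 1.6561

Δλ = 2.4263 × 1.6561
Δλ = 4.0181 pm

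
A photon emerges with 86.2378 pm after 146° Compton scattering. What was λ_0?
81.8000 pm

From λ' = λ + Δλ, we have λ = λ' - Δλ

First calculate the Compton shift:
Δλ = λ_C(1 - cos θ)
Δλ = 2.4263 × (1 - cos(146°))
Δλ = 2.4263 × 1.8290
Δλ = 4.4378 pm

Initial wavelength:
λ = λ' - Δλ
λ = 86.2378 - 4.4378
λ = 81.8000 pm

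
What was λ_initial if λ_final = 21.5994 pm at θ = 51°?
20.7000 pm

From λ' = λ + Δλ, we have λ = λ' - Δλ

First calculate the Compton shift:
Δλ = λ_C(1 - cos θ)
Δλ = 2.4263 × (1 - cos(51°))
Δλ = 2.4263 × 0.3707
Δλ = 0.8994 pm

Initial wavelength:
λ = λ' - Δλ
λ = 21.5994 - 0.8994
λ = 20.7000 pm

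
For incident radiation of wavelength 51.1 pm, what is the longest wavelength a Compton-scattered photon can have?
55.9526 pm (at θ = 180°)

The Compton shift is Δλ = λ_C(1 − cos θ).

Since cos θ ranges from −1 to 1, the factor (1 − cos θ) ranges from 0 to 2; the maximum shift occurs at θ = 180° (backscattering):
Δλ_max = 2λ_C = 2 × 2.4263 pm = 4.8526 pm

Maximum scattered wavelength:
λ'_max = λ₀ + Δλ_max = 51.1 + 4.8526 = 55.9526 pm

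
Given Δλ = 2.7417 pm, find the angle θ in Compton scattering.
97.47°

From the Compton formula Δλ = λ_C(1 - cos θ), we can solve for θ:

cos θ = 1 - Δλ/λ_C

Given:
- Δλ = 2.7417 pm
- λ_C = h/(m_e·c) ≈ 2.42631024 pm

cos θ = 1 - 2.7417/2.42631024
cos θ = 1 - 1.129987
cos θ = -0.129987

θ = arccos(-0.129987)
θ = 97.47°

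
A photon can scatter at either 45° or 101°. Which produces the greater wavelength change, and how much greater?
101° produces the larger shift by a factor of 4.066

Calculate both shifts using Δλ = λ_C(1 - cos θ):

For θ₁ = 45°:
Δλ₁ = 2.4263 × (1 - cos(45°))
Δλ₁ = 2.4263 × 0.2929
Δλ₁ = 0.7106 pm

For θ₂ = 101°:
Δλ₂ = 2.4263 × (1 - cos(101°))
Δλ₂ = 2.4263 × 1.1908
Δλ₂ = 2.8893 pm

The 101° angle produces the larger shift.
Ratio: 2.8893/0.7106 = 4.066

(Intermediate values are shown rounded; full precision is carried through to the final answer.)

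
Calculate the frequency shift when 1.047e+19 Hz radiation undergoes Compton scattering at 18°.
4.324e+16 Hz (decrease)

Convert frequency to wavelength (c = 299792458 m/s):
λ₀ = c/f₀ = 299792458/1.047e+19 = 2.8633473e-11 m = 28.6335 pm

Calculate Compton shift:
Δλ = λ_C(1 - cos(18°)) = 0.1188 pm

Final wavelength:
λ' = λ₀ + Δλ = 28.6335 + 0.1188 = 28.7522 pm

Final frequency:
f' = c/λ' = 299792458/2.8752225e-11 = 1.0426757e+19 Hz

Frequency shift (decrease):
Δf = f₀ - f' = 1.047e+19 - 1.0426757e+19 = 4.324e+16 Hz

(Intermediate values are shown rounded; full precision is carried through to the final answer.)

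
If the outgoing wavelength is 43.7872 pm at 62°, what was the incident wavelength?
42.5000 pm

From λ' = λ + Δλ, we have λ = λ' - Δλ

First calculate the Compton shift:
Δλ = λ_C(1 - cos θ)
Δλ = 2.4263 × (1 - cos(62°))
Δλ = 2.4263 × 0.5305
Δλ = 1.2872 pm

Initial wavelength:
λ = λ' - Δλ
λ = 43.7872 - 1.2872
λ = 42.5000 pm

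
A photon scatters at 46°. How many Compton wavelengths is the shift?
0.3053 λ_C

The Compton shift formula is:
Δλ = λ_C(1 - cos θ)

Dividing both sides by λ_C:
Δλ/λ_C = 1 - cos θ

For θ = 46°:
Δλ/λ_C = 1 - cos(46°)
Δλ/λ_C = 1 - 0.6947
Δλ/λ_C = 0.3053

This means the shift is 0.3053 × λ_C = 0.7409 pm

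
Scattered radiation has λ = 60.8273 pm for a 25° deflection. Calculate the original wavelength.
60.6000 pm

From λ' = λ + Δλ, we have λ = λ' - Δλ

First calculate the Compton shift:
Δλ = λ_C(1 - cos θ)
Δλ = 2.4263 × (1 - cos(25°))
Δλ = 2.4263 × 0.0937
Δλ = 0.2273 pm

Initial wavelength:
λ = λ' - Δλ
λ = 60.8273 - 0.2273
λ = 60.6000 pm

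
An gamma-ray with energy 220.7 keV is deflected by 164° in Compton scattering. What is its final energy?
119.4867 keV

First convert energy to wavelength:
λ = hc/E, with hc ≈ 1239.842 keV·pm (i.e. 1239.842 eV·nm)

For E = 220.7 keV = 220700 eV:
λ = 1239.842 keV·pm / 220.7 keV
λ = 5.6178 pm

Calculate the Compton shift:
Δλ = λ_C(1 - cos(164°)) = 2.4263 × 1.9613
Δλ = 4.7586 pm

Final wavelength:
λ' = 5.6178 + 4.7586 = 10.3764 pm

Final energy:
E' = hc/λ' = 1239.842 / 10.3764 = 119.4867 keV

(Intermediate values are shown rounded; full precision is carried through to the final answer.)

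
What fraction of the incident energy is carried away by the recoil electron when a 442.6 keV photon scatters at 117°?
0.5574 (or 55.74%)

Calculate initial and final photon energies:

Initial: E₀ = 442.6 keV → λ₀ = 2.8013 pm
Compton shift: Δλ = 3.5278 pm
Final wavelength: λ' = 6.3291 pm
Final energy: E' = 195.8954 keV

Fractional energy loss:
(E₀ - E')/E₀ = (442.6000 - 195.8954)/442.6000
= 246.7046/442.6000
= 0.5574
= 55.74%

(Intermediate values are shown rounded; full precision is carried through to the final answer.)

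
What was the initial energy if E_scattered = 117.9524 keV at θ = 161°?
214.1002 keV

Convert final energy to wavelength (hc ≈ 1239.842 keV·pm):
λ' = hc/E' = 1239.842 / 117.9524 = 10.5114 pm

Calculate the Compton shift:
Δλ = λ_C(1 - cos(161°))
Δλ = 2.4263 × (1 - cos(161°))
Δλ = 4.7204 pm

Initial wavelength:
λ = λ' - Δλ = 10.5114 - 4.7204 = 5.7909 pm

Initial energy:
E = hc/λ = 1239.842 / 5.7909 = 214.1002 keV

(Intermediate values are shown rounded; full precision is carried through to the final answer.)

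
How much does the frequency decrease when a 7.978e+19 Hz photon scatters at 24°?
4.218e+18 Hz (decrease)

Convert frequency to wavelength (c = 299792458 m/s):
λ₀ = c/f₀ = 299792458/7.978e+19 = 3.7577395e-12 m = 3.7577 pm

Calculate Compton shift:
Δλ = λ_C(1 - cos(24°)) = 0.2098 pm

Final wavelength:
λ' = λ₀ + Δλ = 3.7577 + 0.2098 = 3.9675 pm

Final frequency:
f' = c/λ' = 299792458/3.9675050e-12 = 7.5561960e+19 Hz

Frequency shift (decrease):
Δf = f₀ - f' = 7.978e+19 - 7.5561960e+19 = 4.218e+18 Hz

(Intermediate values are shown rounded; full precision is carried through to the final answer.)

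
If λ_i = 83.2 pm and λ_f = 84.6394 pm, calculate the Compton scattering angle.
66.00°

First find the wavelength shift:
Δλ = λ' - λ = 84.6394 - 83.2 = 1.4394 pm

Using Δλ = λ_C(1 - cos θ), with λ_C = h/(m_e·c) ≈ 2.42631024 pm:
cos θ = 1 - Δλ/λ_C
cos θ = 1 - 1.4394/2.42631024
cos θ = 0.406754

θ = arccos(0.406754)
θ = 66.00°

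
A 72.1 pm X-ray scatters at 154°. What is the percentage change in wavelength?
6.3898%

Calculate the Compton shift:
Δλ = λ_C(1 - cos(154°))
Δλ = 2.4263 × (1 - cos(154°))
Δλ = 2.4263 × 1.8988
Δλ = 4.6071 pm

Percentage change:
(Δλ/λ₀) × 100 = (4.6071/72.1) × 100
= 6.3898%

(Intermediate values are shown rounded; full precision is carried through to the final answer.)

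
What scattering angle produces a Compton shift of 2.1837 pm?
84.26°

From the Compton formula Δλ = λ_C(1 - cos θ), we can solve for θ:

cos θ = 1 - Δλ/λ_C

Given:
- Δλ = 2.1837 pm
- λ_C = h/(m_e·c) ≈ 2.42631024 pm

cos θ = 1 - 2.1837/2.42631024
cos θ = 1 - 0.900009
cos θ = 0.099991

θ = arccos(0.099991)
θ = 84.26°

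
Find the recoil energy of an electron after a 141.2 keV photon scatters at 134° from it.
45.0324 keV

By energy conservation: K_e = E_initial - E_final

First find the scattered photon energy:
Initial wavelength: λ = hc/E = 8.7808 pm
Compton shift: Δλ = λ_C(1 - cos(134°)) = 4.1118 pm
Final wavelength: λ' = 8.7808 + 4.1118 = 12.8925 pm
Final photon energy: E' = hc/λ' = 96.1676 keV

Electron kinetic energy:
K_e = E - E' = 141.2000 - 96.1676 = 45.0324 keV

(Intermediate values are shown rounded; full precision is carried through to the final answer.)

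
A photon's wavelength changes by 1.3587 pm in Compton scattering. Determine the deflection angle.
63.90°

From the Compton formula Δλ = λ_C(1 - cos θ), we can solve for θ:

cos θ = 1 - Δλ/λ_C

Given:
- Δλ = 1.3587 pm
- λ_C = h/(m_e·c) ≈ 2.42631024 pm

cos θ = 1 - 1.3587/2.42631024
cos θ = 1 - 0.559986
cos θ = 0.440014

θ = arccos(0.440014)
θ = 63.90°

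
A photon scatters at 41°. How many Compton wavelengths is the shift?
0.2453 λ_C

The Compton shift formula is:
Δλ = λ_C(1 - cos θ)

Dividing both sides by λ_C:
Δλ/λ_C = 1 - cos θ

For θ = 41°:
Δλ/λ_C = 1 - cos(41°)
Δλ/λ_C = 1 - 0.7547
Δλ/λ_C = 0.2453

This means the shift is 0.2453 × λ_C = 0.5952 pm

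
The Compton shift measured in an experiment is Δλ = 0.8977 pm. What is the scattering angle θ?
50.95°

From the Compton formula Δλ = λ_C(1 - cos θ), we can solve for θ:

cos θ = 1 - Δλ/λ_C

Given:
- Δλ = 0.8977 pm
- λ_C = h/(m_e·c) ≈ 2.42631024 pm

cos θ = 1 - 0.8977/2.42631024
cos θ = 1 - 0.369986
cos θ = 0.630014

θ = arccos(0.630014)
θ = 50.95°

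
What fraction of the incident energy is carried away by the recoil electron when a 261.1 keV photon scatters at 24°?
0.0423 (or 4.23%)

Calculate initial and final photon energies:

Initial: E₀ = 261.1 keV → λ₀ = 4.7485 pm
Compton shift: Δλ = 0.2098 pm
Final wavelength: λ' = 4.9583 pm
Final energy: E' = 250.0539 keV

Fractional energy loss:
(E₀ - E')/E₀ = (261.1000 - 250.0539)/261.1000
= 11.0461/261.1000
= 0.0423
= 4.23%

(Intermediate values are shown rounded; full precision is carried through to the final answer.)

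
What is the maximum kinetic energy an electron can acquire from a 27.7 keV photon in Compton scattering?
2.7094 keV

Maximum energy transfer occurs at θ = 180° (backscattering).

Initial photon: E₀ = 27.7 keV → λ₀ = 44.7596 pm

Maximum Compton shift (at 180°):
Δλ_max = 2λ_C = 2 × 2.4263 = 4.8526 pm

Final wavelength:
λ' = 44.7596 + 4.8526 = 49.6123 pm

Minimum photon energy (maximum energy to electron):
E'_min = hc/λ' = 24.9906 keV

Maximum electron kinetic energy:
K_max = E₀ - E'_min = 27.7000 - 24.9906 = 2.7094 keV

(Intermediate values are shown rounded; full precision is carried through to the final answer.)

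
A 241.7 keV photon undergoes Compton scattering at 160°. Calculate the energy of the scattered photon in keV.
126.0518 keV

First convert energy to wavelength:
λ = hc/E, with hc ≈ 1239.842 keV·pm (i.e. 1239.842 eV·nm)

For E = 241.7 keV = 241700 eV:
λ = 1239.842 keV·pm / 241.7 keV
λ = 5.1297 pm

Calculate the Compton shift:
Δλ = λ_C(1 - cos(160°)) = 2.4263 × 1.9397
Δλ = 4.7063 pm

Final wavelength:
λ' = 5.1297 + 4.7063 = 9.8360 pm

Final energy:
E' = hc/λ' = 1239.842 / 9.8360 = 126.0518 keV

(Intermediate values are shown rounded; full precision is carried through to the final answer.)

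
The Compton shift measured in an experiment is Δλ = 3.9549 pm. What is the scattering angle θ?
129.05°

From the Compton formula Δλ = λ_C(1 - cos θ), we can solve for θ:

cos θ = 1 - Δλ/λ_C

Given:
- Δλ = 3.9549 pm
- λ_C = h/(m_e·c) ≈ 2.42631024 pm

cos θ = 1 - 3.9549/2.42631024
cos θ = 1 - 1.630006
cos θ = -0.630006

θ = arccos(-0.630006)
θ = 129.05°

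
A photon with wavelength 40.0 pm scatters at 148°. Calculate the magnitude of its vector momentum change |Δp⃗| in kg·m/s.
3.0245e-23 kg·m/s

Photon momentum magnitude is p = h/λ.

Initial momentum:
p₀ = h/λ = 6.6261e-34/4.0000e-11 = 1.6565e-23 kg·m/s

After scattering:
λ' = λ + Δλ = 40.0 + 4.4839 = 44.4839 pm
p' = h/λ' = 6.6261e-34/4.4484e-11 = 1.4895e-23 kg·m/s

Momentum is a vector; the scattered photon's direction makes angle θ = 148° with the incident direction. The magnitude of the vector change Δp⃗ = p⃗₀ − p⃗' is found from the law of cosines:
|Δp⃗|² = p₀² + p'² − 2p₀p'cos θ
|Δp⃗|² = (1.6565e-23)² + (1.4895e-23)² − 2·1.6565e-23·1.4895e-23·cos(148°)
|Δp⃗| = 3.0245e-23 kg·m/s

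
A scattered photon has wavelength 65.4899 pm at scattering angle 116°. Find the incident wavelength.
62.0000 pm

From λ' = λ + Δλ, we have λ = λ' - Δλ

First calculate the Compton shift:
Δλ = λ_C(1 - cos θ)
Δλ = 2.4263 × (1 - cos(116°))
Δλ = 2.4263 × 1.4384
Δλ = 3.4899 pm

Initial wavelength:
λ = λ' - Δλ
λ = 65.4899 - 3.4899
λ = 62.0000 pm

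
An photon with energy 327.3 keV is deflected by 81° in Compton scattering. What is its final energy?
212.4894 keV

First convert energy to wavelength:
λ = hc/E, with hc ≈ 1239.842 keV·pm (i.e. 1239.842 eV·nm)

For E = 327.3 keV = 327300 eV:
λ = 1239.842 keV·pm / 327.3 keV
λ = 3.7881 pm

Calculate the Compton shift:
Δλ = λ_C(1 - cos(81°)) = 2.4263 × 0.8436
Δλ = 2.0468 pm

Final wavelength:
λ' = 3.7881 + 2.0468 = 5.8348 pm

Final energy:
E' = hc/λ' = 1239.842 / 5.8348 = 212.4894 keV

(Intermediate values are shown rounded; full precision is carried through to the final answer.)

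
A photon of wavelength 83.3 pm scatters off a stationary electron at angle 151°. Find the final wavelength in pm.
87.8484 pm

Using the Compton scattering formula:
λ' = λ + Δλ = λ + λ_C(1 - cos θ)

Given:
- Initial wavelength λ = 83.3 pm
- Scattering angle θ = 151°
- Compton wavelength λ_C ≈ 2.4263 pm

Calculate the shift:
Δλ = 2.4263 × (1 - cos(151°))
Δλ = 2.4263 × 1.8746
Δλ = 4.5484 pm

Final wavelength:
λ' = 83.3 + 4.5484 = 87.8484 pm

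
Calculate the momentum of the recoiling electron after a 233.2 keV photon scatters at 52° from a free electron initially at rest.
1.0249e-22 kg·m/s

The electron is initially at rest, so by conservation of momentum:
p⃗_e = p⃗₀ − p⃗'  (incident photon momentum minus scattered photon momentum)

Photon momentum magnitudes (p = h/λ = E/c):
λ₀ = hc/E₀ = 5.3166 pm → p₀ = h/λ₀ = 1.2463e-22 kg·m/s
Δλ = λ_C(1 − cos 52°) = 0.9325 pm
λ' = 6.2492 pm → p' = h/λ' = 1.0603e-22 kg·m/s

The scattered photon makes angle θ = 52° with the incident direction, so by the law of cosines:
|p⃗_e|² = p₀² + p'² − 2p₀p'cos θ
|p⃗_e|² = (1.2463e-22)² + (1.0603e-22)² − 2·1.2463e-22·1.0603e-22·cos(52°)
|p⃗_e| = 1.0249e-22 kg·m/s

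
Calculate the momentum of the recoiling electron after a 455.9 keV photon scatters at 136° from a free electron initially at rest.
3.1986e-22 kg·m/s

The electron is initially at rest, so by conservation of momentum:
p⃗_e = p⃗₀ − p⃗'  (incident photon momentum minus scattered photon momentum)

Photon momentum magnitudes (p = h/λ = E/c):
λ₀ = hc/E₀ = 2.7195 pm → p₀ = h/λ₀ = 2.4365e-22 kg·m/s
Δλ = λ_C(1 − cos 136°) = 4.1717 pm
λ' = 6.8912 pm → p' = h/λ' = 9.6153e-23 kg·m/s

The scattered photon makes angle θ = 136° with the incident direction, so by the law of cosines:
|p⃗_e|² = p₀² + p'² − 2p₀p'cos θ
|p⃗_e|² = (2.4365e-22)² + (9.6153e-23)² − 2·2.4365e-22·9.6153e-23·cos(136°)
|p⃗_e| = 3.1986e-22 kg·m/s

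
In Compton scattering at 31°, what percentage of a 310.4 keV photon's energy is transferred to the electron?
0.0798 (or 7.98%)

Calculate initial and final photon energies:

Initial: E₀ = 310.4 keV → λ₀ = 3.9943 pm
Compton shift: Δλ = 0.3466 pm
Final wavelength: λ' = 4.3409 pm
Final energy: E' = 285.6191 keV

Fractional energy loss:
(E₀ - E')/E₀ = (310.4000 - 285.6191)/310.4000
= 24.7809/310.4000
= 0.0798
= 7.98%

(Intermediate values are shown rounded; full precision is carried through to the final answer.)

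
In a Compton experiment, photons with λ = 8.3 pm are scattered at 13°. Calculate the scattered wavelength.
8.3622 pm

Using the Compton scattering formula:
λ' = λ + Δλ = λ + λ_C(1 - cos θ)

Given:
- Initial wavelength λ = 8.3 pm
- Scattering angle θ = 13°
- Compton wavelength λ_C ≈ 2.4263 pm

Calculate the shift:
Δλ = 2.4263 × (1 - cos(13°))
Δλ = 2.4263 × 0.0256
Δλ = 0.0622 pm

Final wavelength:
λ' = 8.3 + 0.0622 = 8.3622 pm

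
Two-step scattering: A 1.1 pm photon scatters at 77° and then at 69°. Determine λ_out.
4.5373 pm

Apply Compton shift twice:

First scattering at θ₁ = 77°:
Δλ₁ = λ_C(1 - cos(77°))
Δλ₁ = 2.4263 × 0.7750
Δλ₁ = 1.8805 pm

After first scattering:
λ₁ = 1.1 + 1.8805 = 2.9805 pm

Second scattering at θ₂ = 69°:
Δλ₂ = λ_C(1 - cos(69°))
Δλ₂ = 2.4263 × 0.6416
Δλ₂ = 1.5568 pm

Final wavelength:
λ₂ = 2.9805 + 1.5568 = 4.5373 pm

Total shift: Δλ_total = 1.8805 + 1.5568 = 3.4373 pm

(Intermediate values are shown rounded; full precision is carried through to the final answer.)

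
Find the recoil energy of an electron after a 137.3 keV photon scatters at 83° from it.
26.2109 keV

By energy conservation: K_e = E_initial - E_final

First find the scattered photon energy:
Initial wavelength: λ = hc/E = 9.0302 pm
Compton shift: Δλ = λ_C(1 - cos(83°)) = 2.1306 pm
Final wavelength: λ' = 9.0302 + 2.1306 = 11.1608 pm
Final photon energy: E' = hc/λ' = 111.0891 keV

Electron kinetic energy:
K_e = E - E' = 137.3000 - 111.0891 = 26.2109 keV

(Intermediate values are shown rounded; full precision is carried through to the final answer.)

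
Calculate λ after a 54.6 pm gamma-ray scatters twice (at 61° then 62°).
57.1372 pm

Apply Compton shift twice:

First scattering at θ₁ = 61°:
Δλ₁ = λ_C(1 - cos(61°))
Δλ₁ = 2.4263 × 0.5152
Δλ₁ = 1.2500 pm

After first scattering:
λ₁ = 54.6 + 1.2500 = 55.8500 pm

Second scattering at θ₂ = 62°:
Δλ₂ = λ_C(1 - cos(62°))
Δλ₂ = 2.4263 × 0.5305
Δλ₂ = 1.2872 pm

Final wavelength:
λ₂ = 55.8500 + 1.2872 = 57.1372 pm

Total shift: Δλ_total = 1.2500 + 1.2872 = 2.5372 pm

(Intermediate values are shown rounded; full precision is carried through to the final answer.)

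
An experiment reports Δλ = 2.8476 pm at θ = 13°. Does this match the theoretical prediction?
No, inconsistent

Calculate the expected shift for θ = 13°:

Δλ_expected = λ_C(1 - cos(13°))
Δλ_expected = 2.4263 × (1 - cos(13°))
Δλ_expected = 2.4263 × 0.0256
Δλ_expected = 0.0622 pm

Given shift: 2.8476 pm
Expected shift: 0.0622 pm
Difference: 2.7854 pm

The values do not match. The given shift corresponds to θ ≈ 100.0°, not 13°.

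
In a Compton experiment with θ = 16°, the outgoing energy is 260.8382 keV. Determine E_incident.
266.1000 keV

Convert final energy to wavelength (hc ≈ 1239.842 keV·pm):
λ' = hc/E' = 1239.842 / 260.8382 = 4.7533 pm

Calculate the Compton shift:
Δλ = λ_C(1 - cos(16°))
Δλ = 2.4263 × (1 - cos(16°))
Δλ = 0.0940 pm

Initial wavelength:
λ = λ' - Δλ = 4.7533 - 0.0940 = 4.6593 pm

Initial energy:
E = hc/λ = 1239.842 / 4.6593 = 266.1000 keV

(Intermediate values are shown rounded; full precision is carried through to the final answer.)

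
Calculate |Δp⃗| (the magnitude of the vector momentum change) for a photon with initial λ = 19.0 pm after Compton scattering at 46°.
2.6768e-23 kg·m/s

Photon momentum magnitude is p = h/λ.

Initial momentum:
p₀ = h/λ = 6.6261e-34/1.9000e-11 = 3.4874e-23 kg·m/s

After scattering:
λ' = λ + Δλ = 19.0 + 0.7409 = 19.7409 pm
p' = h/λ' = 6.6261e-34/1.9741e-11 = 3.3565e-23 kg·m/s

Momentum is a vector; the scattered photon's direction makes angle θ = 46° with the incident direction. The magnitude of the vector change Δp⃗ = p⃗₀ − p⃗' is found from the law of cosines:
|Δp⃗|² = p₀² + p'² − 2p₀p'cos θ
|Δp⃗|² = (3.4874e-23)² + (3.3565e-23)² − 2·3.4874e-23·3.3565e-23·cos(46°)
|Δp⃗| = 2.6768e-23 kg·m/s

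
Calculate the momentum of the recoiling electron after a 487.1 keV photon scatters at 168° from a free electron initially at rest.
3.4907e-22 kg·m/s

The electron is initially at rest, so by conservation of momentum:
p⃗_e = p⃗₀ − p⃗'  (incident photon momentum minus scattered photon momentum)

Photon momentum magnitudes (p = h/λ = E/c):
λ₀ = hc/E₀ = 2.5454 pm → p₀ = h/λ₀ = 2.6032e-22 kg·m/s
Δλ = λ_C(1 − cos 168°) = 4.7996 pm
λ' = 7.3450 pm → p' = h/λ' = 9.0213e-23 kg·m/s

The scattered photon makes angle θ = 168° with the incident direction, so by the law of cosines:
|p⃗_e|² = p₀² + p'² − 2p₀p'cos θ
|p⃗_e|² = (2.6032e-22)² + (9.0213e-23)² − 2·2.6032e-22·9.0213e-23·cos(168°)
|p⃗_e| = 3.4907e-22 kg·m/s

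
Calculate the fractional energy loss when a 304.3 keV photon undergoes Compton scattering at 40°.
0.1223 (or 12.23%)

Calculate initial and final photon energies:

Initial: E₀ = 304.3 keV → λ₀ = 4.0744 pm
Compton shift: Δλ = 0.5676 pm
Final wavelength: λ' = 4.6421 pm
Final energy: E' = 267.0890 keV

Fractional energy loss:
(E₀ - E')/E₀ = (304.3000 - 267.0890)/304.3000
= 37.2110/304.3000
= 0.1223
= 12.23%

(Intermediate values are shown rounded; full precision is carried through to the final answer.)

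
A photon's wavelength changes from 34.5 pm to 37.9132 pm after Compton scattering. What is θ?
114.00°

First find the wavelength shift:
Δλ = λ' - λ = 37.9132 - 34.5 = 3.4132 pm

Using Δλ = λ_C(1 - cos θ), with λ_C = h/(m_e·c) ≈ 2.42631024 pm:
cos θ = 1 - Δλ/λ_C
cos θ = 1 - 3.4132/2.42631024
cos θ = -0.406745

θ = arccos(-0.406745)
θ = 114.00°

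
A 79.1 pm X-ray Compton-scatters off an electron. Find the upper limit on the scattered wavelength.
83.9526 pm (at θ = 180°)

The Compton shift is Δλ = λ_C(1 − cos θ).

Since cos θ ranges from −1 to 1, the factor (1 − cos θ) ranges from 0 to 2; the maximum shift occurs at θ = 180° (backscattering):
Δλ_max = 2λ_C = 2 × 2.4263 pm = 4.8526 pm

Maximum scattered wavelength:
λ'_max = λ₀ + Δλ_max = 79.1 + 4.8526 = 83.9526 pm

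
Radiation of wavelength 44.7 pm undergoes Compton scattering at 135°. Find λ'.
48.8420 pm

Using the Compton formula: λ' = λ + λ_C(1 − cos θ)

For θ = 135°, cos θ = -√2/2 (exact) ≈ -0.7071, so:
1 − cos 135° = 1 − (-√2/2) ≈ 1.7071

Δλ = λ_C × 1.7071 = 2.4263 × 1.7071 = 4.1420 pm

λ' = 44.7 + 4.1420 = 48.8420 pm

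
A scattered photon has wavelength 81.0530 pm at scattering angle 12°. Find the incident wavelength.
81.0000 pm

From λ' = λ + Δλ, we have λ = λ' - Δλ

First calculate the Compton shift:
Δλ = λ_C(1 - cos θ)
Δλ = 2.4263 × (1 - cos(12°))
Δλ = 2.4263 × 0.0219
Δλ = 0.0530 pm

Initial wavelength:
λ = λ' - Δλ
λ = 81.0530 - 0.0530
λ = 81.0000 pm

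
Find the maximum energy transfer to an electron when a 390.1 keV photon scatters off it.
235.7158 keV

Maximum energy transfer occurs at θ = 180° (backscattering).

Initial photon: E₀ = 390.1 keV → λ₀ = 3.1783 pm

Maximum Compton shift (at 180°):
Δλ_max = 2λ_C = 2 × 2.4263 = 4.8526 pm

Final wavelength:
λ' = 3.1783 + 4.8526 = 8.0309 pm

Minimum photon energy (maximum energy to electron):
E'_min = hc/λ' = 154.3842 keV

Maximum electron kinetic energy:
K_max = E₀ - E'_min = 390.1000 - 154.3842 = 235.7158 keV

(Intermediate values are shown rounded; full precision is carried through to the final answer.)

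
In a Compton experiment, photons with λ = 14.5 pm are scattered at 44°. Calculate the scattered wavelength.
15.1810 pm

Using the Compton scattering formula:
λ' = λ + Δλ = λ + λ_C(1 - cos θ)

Given:
- Initial wavelength λ = 14.5 pm
- Scattering angle θ = 44°
- Compton wavelength λ_C ≈ 2.4263 pm

Calculate the shift:
Δλ = 2.4263 × (1 - cos(44°))
Δλ = 2.4263 × 0.2807
Δλ = 0.6810 pm

Final wavelength:
λ' = 14.5 + 0.6810 = 15.1810 pm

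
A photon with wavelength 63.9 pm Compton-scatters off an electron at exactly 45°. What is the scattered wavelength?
64.6106 pm

Using the Compton formula: λ' = λ + λ_C(1 − cos θ)

For θ = 45°, cos θ = √2/2 (exact) ≈ 0.7071, so:
1 − cos 45° = 1 − (√2/2) ≈ 0.2929

Δλ = λ_C × 0.2929 = 2.4263 × 0.2929 = 0.7106 pm

λ' = 63.9 + 0.7106 = 64.6106 pm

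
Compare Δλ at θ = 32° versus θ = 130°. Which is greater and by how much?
130° produces the larger shift by a factor of 10.811

Calculate both shifts using Δλ = λ_C(1 - cos θ):

For θ₁ = 32°:
Δλ₁ = 2.4263 × (1 - cos(32°))
Δλ₁ = 2.4263 × 0.1520
Δλ₁ = 0.3687 pm

For θ₂ = 130°:
Δλ₂ = 2.4263 × (1 - cos(130°))
Δλ₂ = 2.4263 × 1.6428
Δλ₂ = 3.9859 pm

The 130° angle produces the larger shift.
Ratio: 3.9859/0.3687 = 10.811

(Intermediate values are shown rounded; full precision is carried through to the final answer.)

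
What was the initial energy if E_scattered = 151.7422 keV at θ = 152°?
344.1999 keV

Convert final energy to wavelength (hc ≈ 1239.842 keV·pm):
λ' = hc/E' = 1239.842 / 151.7422 = 8.1707 pm

Calculate the Compton shift:
Δλ = λ_C(1 - cos(152°))
Δλ = 2.4263 × (1 - cos(152°))
Δλ = 4.5686 pm

Initial wavelength:
λ = λ' - Δλ = 8.1707 - 4.5686 = 3.6021 pm

Initial energy:
E = hc/λ = 1239.842 / 3.6021 = 344.1999 keV

(Intermediate values are shown rounded; full precision is carried through to the final answer.)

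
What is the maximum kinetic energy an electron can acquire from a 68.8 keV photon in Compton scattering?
14.5959 keV

Maximum energy transfer occurs at θ = 180° (backscattering).

Initial photon: E₀ = 68.8 keV → λ₀ = 18.0210 pm

Maximum Compton shift (at 180°):
Δλ_max = 2λ_C = 2 × 2.4263 = 4.8526 pm

Final wavelength:
λ' = 18.0210 + 4.8526 = 22.8736 pm

Minimum photon energy (maximum energy to electron):
E'_min = hc/λ' = 54.2041 keV

Maximum electron kinetic energy:
K_max = E₀ - E'_min = 68.8000 - 54.2041 = 14.5959 keV

(Intermediate values are shown rounded; full precision is carried through to the final answer.)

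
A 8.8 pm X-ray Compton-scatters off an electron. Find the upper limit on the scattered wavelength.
13.6526 pm (at θ = 180°)

The Compton shift is Δλ = λ_C(1 − cos θ).

Since cos θ ranges from −1 to 1, the factor (1 − cos θ) ranges from 0 to 2; the maximum shift occurs at θ = 180° (backscattering):
Δλ_max = 2λ_C = 2 × 2.4263 pm = 4.8526 pm

Maximum scattered wavelength:
λ'_max = λ₀ + Δλ_max = 8.8 + 4.8526 = 13.6526 pm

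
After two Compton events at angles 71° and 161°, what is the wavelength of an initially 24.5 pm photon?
30.8568 pm

Apply Compton shift twice:

First scattering at θ₁ = 71°:
Δλ₁ = λ_C(1 - cos(71°))
Δλ₁ = 2.4263 × 0.6744
Δλ₁ = 1.6364 pm

After first scattering:
λ₁ = 24.5 + 1.6364 = 26.1364 pm

Second scattering at θ₂ = 161°:
Δλ₂ = λ_C(1 - cos(161°))
Δλ₂ = 2.4263 × 1.9455
Δλ₂ = 4.7204 pm

Final wavelength:
λ₂ = 26.1364 + 4.7204 = 30.8568 pm

Total shift: Δλ_total = 1.6364 + 4.7204 = 6.3568 pm

(Intermediate values are shown rounded; full precision is carried through to the final answer.)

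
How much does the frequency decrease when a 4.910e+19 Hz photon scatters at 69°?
9.976e+18 Hz (decrease)

Convert frequency to wavelength (c = 299792458 m/s):
λ₀ = c/f₀ = 299792458/4.910e+19 = 6.1057527e-12 m = 6.1058 pm

Calculate Compton shift:
Δλ = λ_C(1 - cos(69°)) = 1.5568 pm

Final wavelength:
λ' = λ₀ + Δλ = 6.1058 + 1.5568 = 7.6626 pm

Final frequency:
f' = c/λ' = 299792458/7.6625511e-12 = 3.9124366e+19 Hz

Frequency shift (decrease):
Δf = f₀ - f' = 4.910e+19 - 3.9124366e+19 = 9.976e+18 Hz

(Intermediate values are shown rounded; full precision is carried through to the final answer.)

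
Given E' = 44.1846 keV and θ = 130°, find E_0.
51.5000 keV

Convert final energy to wavelength (hc ≈ 1239.842 keV·pm):
λ' = hc/E' = 1239.842 / 44.1846 = 28.0605 pm

Calculate the Compton shift:
Δλ = λ_C(1 - cos(130°))
Δλ = 2.4263 × (1 - cos(130°))
Δλ = 3.9859 pm

Initial wavelength:
λ = λ' - Δλ = 28.0605 - 3.9859 = 24.0746 pm

Initial energy:
E = hc/λ = 1239.842 / 24.0746 = 51.5000 keV

(Intermediate values are shown rounded; full precision is carried through to the final answer.)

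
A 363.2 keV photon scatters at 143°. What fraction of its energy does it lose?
0.5611 (or 56.11%)

Calculate initial and final photon energies:

Initial: E₀ = 363.2 keV → λ₀ = 3.4137 pm
Compton shift: Δλ = 4.3640 pm
Final wavelength: λ' = 7.7777 pm
Final energy: E' = 159.4097 keV

Fractional energy loss:
(E₀ - E')/E₀ = (363.2000 - 159.4097)/363.2000
= 203.7903/363.2000
= 0.5611
= 56.11%

(Intermediate values are shown rounded; full precision is carried through to the final answer.)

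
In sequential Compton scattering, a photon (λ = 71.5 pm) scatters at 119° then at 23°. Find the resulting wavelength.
75.2955 pm

Apply Compton shift twice:

First scattering at θ₁ = 119°:
Δλ₁ = λ_C(1 - cos(119°))
Δλ₁ = 2.4263 × 1.4848
Δλ₁ = 3.6026 pm

After first scattering:
λ₁ = 71.5 + 3.6026 = 75.1026 pm

Second scattering at θ₂ = 23°:
Δλ₂ = λ_C(1 - cos(23°))
Δλ₂ = 2.4263 × 0.0795
Δλ₂ = 0.1929 pm

Final wavelength:
λ₂ = 75.1026 + 0.1929 = 75.2955 pm

Total shift: Δλ_total = 3.6026 + 0.1929 = 3.7955 pm

(Intermediate values are shown rounded; full precision is carried through to the final answer.)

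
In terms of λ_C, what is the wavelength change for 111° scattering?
1.3584 λ_C

The Compton shift formula is:
Δλ = λ_C(1 - cos θ)

Dividing both sides by λ_C:
Δλ/λ_C = 1 - cos θ

For θ = 111°:
Δλ/λ_C = 1 - cos(111°)
Δλ/λ_C = 1 - -0.3584
Δλ/λ_C = 1.3584

This means the shift is 1.3584 × λ_C = 3.2958 pm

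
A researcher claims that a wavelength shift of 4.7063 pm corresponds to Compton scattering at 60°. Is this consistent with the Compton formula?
No, inconsistent

Calculate the expected shift for θ = 60°:

Δλ_expected = λ_C(1 - cos(60°))
Δλ_expected = 2.4263 × (1 - cos(60°))
Δλ_expected = 2.4263 × 0.5000
Δλ_expected = 1.2132 pm

Given shift: 4.7063 pm
Expected shift: 1.2132 pm
Difference: 3.4931 pm

The values do not match. The given shift corresponds to θ ≈ 160.0°, not 60°.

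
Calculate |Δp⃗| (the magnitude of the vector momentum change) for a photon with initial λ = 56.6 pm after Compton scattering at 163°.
2.2261e-23 kg·m/s

Photon momentum magnitude is p = h/λ.

Initial momentum:
p₀ = h/λ = 6.6261e-34/5.6600e-11 = 1.1707e-23 kg·m/s

After scattering:
λ' = λ + Δλ = 56.6 + 4.7466 = 61.3466 pm
p' = h/λ' = 6.6261e-34/6.1347e-11 = 1.0801e-23 kg·m/s

Momentum is a vector; the scattered photon's direction makes angle θ = 163° with the incident direction. The magnitude of the vector change Δp⃗ = p⃗₀ − p⃗' is found from the law of cosines:
|Δp⃗|² = p₀² + p'² − 2p₀p'cos θ
|Δp⃗|² = (1.1707e-23)² + (1.0801e-23)² − 2·1.1707e-23·1.0801e-23·cos(163°)
|Δp⃗| = 2.2261e-23 kg·m/s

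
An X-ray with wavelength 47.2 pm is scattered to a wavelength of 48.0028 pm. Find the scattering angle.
48.00°

First find the wavelength shift:
Δλ = λ' - λ = 48.0028 - 47.2 = 0.8028 pm

Using Δλ = λ_C(1 - cos θ), with λ_C = h/(m_e·c) ≈ 2.42631024 pm:
cos θ = 1 - Δλ/λ_C
cos θ = 1 - 0.8028/2.42631024
cos θ = 0.669127

θ = arccos(0.669127)
θ = 48.00°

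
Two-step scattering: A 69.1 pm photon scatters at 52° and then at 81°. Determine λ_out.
72.0793 pm

Apply Compton shift twice:

First scattering at θ₁ = 52°:
Δλ₁ = λ_C(1 - cos(52°))
Δλ₁ = 2.4263 × 0.3843
Δλ₁ = 0.9325 pm

After first scattering:
λ₁ = 69.1 + 0.9325 = 70.0325 pm

Second scattering at θ₂ = 81°:
Δλ₂ = λ_C(1 - cos(81°))
Δλ₂ = 2.4263 × 0.8436
Δλ₂ = 2.0468 pm

Final wavelength:
λ₂ = 70.0325 + 2.0468 = 72.0793 pm

Total shift: Δλ_total = 0.9325 + 2.0468 = 2.9793 pm

(Intermediate values are shown rounded; full precision is carried through to the final answer.)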